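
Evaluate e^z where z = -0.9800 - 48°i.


e^-0.9800 = 0.3753
cos(-48°) = 0.6691
sin(-48°) = -0.7431
Real = 0.3753*0.6691 = 0.2511
Imag = 0.3753*(-0.7431) = -0.2789

0.2511 - 0.2789i


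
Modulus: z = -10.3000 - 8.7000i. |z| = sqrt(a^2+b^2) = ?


|z| = sqrt((-10.3)^2 + (-8.7)^2) = sqrt(106.09 + 75.69) = sqrt(181.78) = 13.4826

|z| = 13.4826


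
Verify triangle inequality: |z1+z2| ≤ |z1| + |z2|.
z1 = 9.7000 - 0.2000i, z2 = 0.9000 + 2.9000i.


|z1| = sqrt(9.7^2 + (-0.2)^2) = sqrt(94.13) = 9.7021
|z2| = sqrt(0.9^2 + 2.9^2) = sqrt(9.22) = 3.0364
z1+z2 = 10.6000 + 2.7000i
|z1+z2| = sqrt(119.65) = 10.9385
|z1|+|z2| = 9.7021 + 3.0364 = 12.7385

|z1+z2| = 10.9385 ≤ |z1|+|z2| = 12.7385 (verified)


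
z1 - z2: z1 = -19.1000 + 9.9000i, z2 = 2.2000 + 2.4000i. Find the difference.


Real: -19.1 - 2.2 = -21.3
Imag: 9.9 - 2.4 = 7.5

-21.3000 + 7.5000i


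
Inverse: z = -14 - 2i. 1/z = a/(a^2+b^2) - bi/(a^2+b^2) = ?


|z|^2 = 196+4 = 200
1/z = (-14 + 2i)/200

1/z = -0.0700 + 0.0100i


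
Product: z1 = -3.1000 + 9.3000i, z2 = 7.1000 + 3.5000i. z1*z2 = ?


Real = -3.1*7.1 - 9.3*3.5 = -22.01 - 32.55 = -54.56
Imag = -3.1*3.5 + 7.1*9.3 = -10.85 + 66.03 = 55.18

-54.5600 + 55.1800i


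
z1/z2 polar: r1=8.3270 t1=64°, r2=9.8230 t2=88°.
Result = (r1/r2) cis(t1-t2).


r = 8.3270 / 9.8230 = 0.8477
theta = 64° - 88° = -24° = 336° (mod 360)

0.8477 cis(336°)


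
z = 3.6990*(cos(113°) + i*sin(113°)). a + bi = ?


a = 3.6990*cos(113°) = 3.6990*(-0.39073) = -1.4453
b = 3.6990*sin(113°) = 3.6990*0.9205 = 3.4049

-1.4453 + 3.4049i


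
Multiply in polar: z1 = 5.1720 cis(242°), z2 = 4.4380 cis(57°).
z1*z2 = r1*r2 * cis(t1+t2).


r = 5.1720 * 4.4380 = 22.9533
theta = 242° + 57° = 299° = 299° (mod 360)

22.9533 cis(299°)


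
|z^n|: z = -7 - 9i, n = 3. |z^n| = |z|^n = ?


|z| = sqrt(49+81) = sqrt(130) = 11.4018
|z^3| = |z|^3 = (sqrt(130))^3 = 130*sqrt(130)

|z^3| = 130*sqrt(130) ≈ 1482.2281


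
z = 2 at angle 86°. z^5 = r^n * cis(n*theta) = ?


r^5 = 2^5 = 32
n*theta = 5*86° = 430° = 70° (mod 360)
a = 32*cos(70°) = 10.9446
b = 32*sin(70°) = 30.0702

32 cis(70°) = 10.9446 + 30.0702i


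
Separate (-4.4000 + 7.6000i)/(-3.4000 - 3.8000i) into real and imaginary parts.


Multiply by conjugate: (-4.4000 + 7.6000i)(-3.4000 + 3.8000i) / ((-3.4)^2 + (-3.8)^2)
Numerator real = -4.4*(-3.4) + 7.6*(-3.8) = -13.92
Numerator imag = 7.6*(-3.4) - (-4.4)*(-3.8) = -42.56
Denominator = 26
Re(z) = -13.92/26 = -0.5354
Im(z) = -42.56/26 = -1.6369

Re(z) = -0.5354, Im(z) = -1.6369


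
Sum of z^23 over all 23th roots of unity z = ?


The roots are w_k = w^k with w = e^(2*pi*i/23), and (w^k)^23 = (w^23)^k.
So S = 1 + u + u^2 + ... + u^(22) with u = w^23.
23 = 1*23 + 0, so 23 is a multiple of 23 and u = (w^23)^1 = 1.
Every one of the 23 terms equals 1: S = 23

S = 23


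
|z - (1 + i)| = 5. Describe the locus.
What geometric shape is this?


|z - z0| = r is a circle with center z0 and radius r.
Center = (1, 1), radius = 5

Circle with center (1, 1) and radius 5


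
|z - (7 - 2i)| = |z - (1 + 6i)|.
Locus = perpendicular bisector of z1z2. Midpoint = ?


Equal distances means the locus is the perpendicular bisector of z1 and z2.
Midpoint = ((7+1)/2, (-2+6)/2) = (4.0000, 2.0000)

Perpendicular bisector through (4.0000, 2.0000)


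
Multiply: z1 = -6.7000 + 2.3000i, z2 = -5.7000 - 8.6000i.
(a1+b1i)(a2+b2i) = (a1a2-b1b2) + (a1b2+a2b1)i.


Real = -6.7*(-5.7) - 2.3*(-8.6) = 38.19 - (-19.78) = 57.97
Imag = -6.7*(-8.6) - (5.7)*2.3 = 57.62 - (13.11) = 44.51

57.9700 + 44.5100i


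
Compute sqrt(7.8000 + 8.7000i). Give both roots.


|z| = sqrt(60.84+75.69) = 11.6846
sqrt((|z|+a)/2) = sqrt((11.6846+7.8)/2) = sqrt(9.7423) = 3.1213
sqrt((|z|-a)/2) = sqrt((11.6846-7.8)/2) = sqrt(1.9423) = 1.3937

±(3.1213 + 1.3937i) i.e. 3.1213 + 1.3937i and -3.1213 - 1.3937i


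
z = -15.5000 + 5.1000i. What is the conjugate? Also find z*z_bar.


z_bar = -15.5000 - 5.1000i
z*z_bar = (-15.5)^2 + 5.1^2 = 240.25 + 26.01 = 266.26

z_bar = -15.5000 - 5.1000i, z*z_bar = 266.26


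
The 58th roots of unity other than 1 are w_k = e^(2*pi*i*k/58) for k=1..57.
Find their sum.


With w = e^(2*pi*i/58), all 58 of the 58th roots of unity w^0 = 1, w, ..., w^(57) sum to 0: 1 + w + ... + w^(57) = (1 - w^58)/(1 - w) = 0 since w^58 = 1, w ≠ 1.
Removing the root 1: w + w^2 + ... + w^(57) = 0 - 1 = -1

Sum = -1


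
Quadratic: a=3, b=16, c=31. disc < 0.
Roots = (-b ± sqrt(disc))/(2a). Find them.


disc = 16^2 - 4*3*31 = 256 - 372 = -116
sqrt(|disc|) = sqrt(116) = 10.7703
Real part = -16/(2*3) = -2.6667
Imag part = 10.7703/(2*3) = 1.7951

-2.6667 ± 1.7951i


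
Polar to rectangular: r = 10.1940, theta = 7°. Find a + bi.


a = 10.1940*cos(7°) = 10.1940*0.992546 = 10.1180
b = 10.1940*sin(7°) = 10.1940*0.12187 = 1.2423

10.1180 + 1.2423i


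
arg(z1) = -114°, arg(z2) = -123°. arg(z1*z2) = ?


arg(z1*z2) = -114° - 123° = -237°
Normalized to (-180°, 180°]: 123°

123°


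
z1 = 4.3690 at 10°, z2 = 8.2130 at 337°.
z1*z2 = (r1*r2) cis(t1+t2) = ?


r = 4.3690 * 8.2130 = 35.8826
theta = 10° + 337° = 347° = 347° (mod 360)

35.8826 cis(347°)


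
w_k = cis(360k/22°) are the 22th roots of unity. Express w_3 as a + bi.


Angle = 360*3/22 = 49.0909°
a = cos(49.0909°) = 0.6549
b = sin(49.0909°) = 0.7557

0.6549 + 0.7557i


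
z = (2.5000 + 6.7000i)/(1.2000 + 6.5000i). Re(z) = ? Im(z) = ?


Multiply by conjugate: (2.5000 + 6.7000i)(1.2000 - 6.5000i) / (1.2^2 + 6.5^2)
Numerator real = 2.5*1.2 + 6.7*6.5 = 46.55
Numerator imag = 6.7*1.2 - 2.5*6.5 = -8.21
Denominator = 43.69
Re(z) = 46.55/43.69 = 1.0655
Im(z) = -8.21/43.69 = -0.1879

Re(z) = 1.0655, Im(z) = -0.1879


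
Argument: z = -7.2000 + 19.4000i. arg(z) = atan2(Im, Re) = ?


Re = -7.2, Im = 19.4
arg = atan2(19.4, -7.2) = 110.3616 degrees

arg(z) = 110.3616 degrees


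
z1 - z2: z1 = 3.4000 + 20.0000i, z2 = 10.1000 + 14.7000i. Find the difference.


Real: 3.4 - 10.1 = -6.7
Imag: 20 - 14.7 = 5.3

-6.7000 + 5.3000i


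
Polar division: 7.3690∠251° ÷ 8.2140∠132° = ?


r = 7.3690 / 8.2140 = 0.8971
theta = 251° - 132° = 119° = 119° (mod 360)

0.8971 cis(119°)


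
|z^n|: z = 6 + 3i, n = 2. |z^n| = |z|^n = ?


|z| = sqrt(36+9) = sqrt(45) = 6.7082
|z^2| = |z|^2 = (sqrt(45))^2 = 45

|z^2| = 45


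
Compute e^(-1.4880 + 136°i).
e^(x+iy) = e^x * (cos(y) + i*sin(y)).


e^-1.4880 = 0.2258
cos(136°) = -0.7193
sin(136°) = 0.6947
Real = 0.2258*(-0.7193) = -0.1624
Imag = 0.2258*0.6947 = 0.1569

-0.1624 + 0.1569i


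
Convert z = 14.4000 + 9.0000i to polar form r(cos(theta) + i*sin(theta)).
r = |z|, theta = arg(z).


r = sqrt(207.36+81) = sqrt(288.36) = 16.9812
theta = atan2(9, 14.4) = 32.0054 degrees

r = 16.9812, theta = 32.0054 degrees


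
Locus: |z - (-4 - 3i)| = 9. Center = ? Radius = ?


|z - z0| = r is a circle with center z0 and radius r.
Center = (-4, -3), radius = 9

Circle with center (-4, -3) and radius 9


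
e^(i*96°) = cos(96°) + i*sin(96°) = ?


cos(96°) = -0.1045
sin(96°) = 0.9945

e^(i*96°) = -0.1045 + 0.9945i


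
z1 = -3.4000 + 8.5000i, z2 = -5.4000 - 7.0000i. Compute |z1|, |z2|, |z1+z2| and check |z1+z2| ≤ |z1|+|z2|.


|z1| = sqrt((-3.4)^2 + 8.5^2) = sqrt(83.81) = 9.1548
|z2| = sqrt((-5.4)^2 + (-7)^2) = sqrt(78.16) = 8.8408
z1+z2 = -8.8000 + 1.5000i
|z1+z2| = sqrt(79.69) = 8.9269
|z1|+|z2| = 9.1548 + 8.8408 = 17.9956

|z1+z2| = 8.9269 ≤ |z1|+|z2| = 17.9956 (verified)


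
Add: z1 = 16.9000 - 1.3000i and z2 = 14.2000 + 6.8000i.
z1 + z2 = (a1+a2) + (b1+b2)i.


Real: 16.9 + 14.2 = 31.1
Imag: -1.3 + 6.8 = 5.5

31.1000 + 5.5000i


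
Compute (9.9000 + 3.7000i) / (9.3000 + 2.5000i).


Conjugate of z2 = 9.3000 - 2.5000i
Numerator: (9.9000 + 3.7000i)(9.3000 - 2.5000i) = 101.3200 + 9.6600i
Denominator: 9.3^2 + 2.5^2 = 92.74
Result = (101.3200 + 9.6600i)/92.74

1.0925 + 0.1042i


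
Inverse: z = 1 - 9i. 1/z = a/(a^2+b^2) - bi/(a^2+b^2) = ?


|z|^2 = 1+81 = 82
1/z = (1 + 9i)/82

1/z = 0.0122 + 0.1098i


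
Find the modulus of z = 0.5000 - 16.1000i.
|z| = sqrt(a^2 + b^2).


|z| = sqrt(0.5^2 + (-16.1)^2) = sqrt(0.25 + 259.21) = sqrt(259.46) = 16.1078

|z| = 16.1078


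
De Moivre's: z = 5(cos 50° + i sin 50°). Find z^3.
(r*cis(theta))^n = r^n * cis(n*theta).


r^3 = 5^3 = 125
n*theta = 3*50° = 150° = 150° (mod 360)
a = 125*cos(150°) = -108.2532
b = 125*sin(150°) = 62.5000

125 cis(150°) = -108.2532 + 62.5000i


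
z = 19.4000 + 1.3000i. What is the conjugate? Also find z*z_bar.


z_bar = 19.4000 - 1.3000i
z*z_bar = 19.4^2 + 1.3^2 = 376.36 + 1.69 = 378.05

z_bar = 19.4000 - 1.3000i, z*z_bar = 378.05


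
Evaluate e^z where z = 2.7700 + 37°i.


e^2.7700 = 15.9586
cos(37°) = 0.798636
sin(37°) = 0.601815
Real = 15.9586*0.798636 = 12.7451
Imag = 15.9586*0.601815 = 9.6041

12.7451 + 9.6041i


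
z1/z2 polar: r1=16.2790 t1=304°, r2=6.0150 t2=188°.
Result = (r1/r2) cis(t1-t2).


r = 16.2790 / 6.0150 = 2.7064
theta = 304° - 188° = 116° = 116° (mod 360)

2.7064 cis(116°)


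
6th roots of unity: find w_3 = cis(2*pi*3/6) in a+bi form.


Angle = 360*3/6 = 180°
a = cos(180°) = -1.0000
b = sin(180°) = 0

-1.0000 + 0i


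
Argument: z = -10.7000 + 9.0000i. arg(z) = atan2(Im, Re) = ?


Re = -10.7, Im = 9
arg = atan2(9, -10.7) = 139.9321 degrees

arg(z) = 139.9321 degrees


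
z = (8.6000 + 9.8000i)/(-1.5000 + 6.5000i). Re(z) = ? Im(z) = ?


Multiply by conjugate: (8.6000 + 9.8000i)(-1.5000 - 6.5000i) / ((-1.5)^2 + 6.5^2)
Numerator real = 8.6*(-1.5) + 9.8*6.5 = 50.8
Numerator imag = 9.8*(-1.5) - 8.6*6.5 = -70.6
Denominator = 44.5
Re(z) = 50.8/44.5 = 1.1416
Im(z) = -70.6/44.5 = -1.5865

Re(z) = 1.1416, Im(z) = -1.5865


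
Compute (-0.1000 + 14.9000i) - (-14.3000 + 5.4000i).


Real: -0.1 + 14.3 = 14.2
Imag: 14.9 - 5.4 = 9.5

14.2000 + 9.5000i


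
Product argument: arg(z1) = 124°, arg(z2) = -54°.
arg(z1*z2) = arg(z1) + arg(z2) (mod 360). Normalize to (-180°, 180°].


arg(z1*z2) = 124° - 54° = 70°
Normalized to (-180°, 180°]: 70°

70°


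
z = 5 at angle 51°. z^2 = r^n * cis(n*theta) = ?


r^2 = 5^2 = 25
n*theta = 2*51° = 102° = 102° (mod 360)
a = 25*cos(102°) = -5.1978
b = 25*sin(102°) = 24.4537

25 cis(102°) = -5.1978 + 24.4537i


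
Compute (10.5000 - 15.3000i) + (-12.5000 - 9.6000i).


Real: 10.5 - 12.5 = -2
Imag: -15.3 - 9.6 = -24.9

-2.0000 - 24.9000i


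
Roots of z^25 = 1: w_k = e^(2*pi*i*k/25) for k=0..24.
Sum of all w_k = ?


The sum of all 25th roots of unity is 0.
Geometric series: (1 - w^25)/(1 - w) = (1-1)/(1-w) = 0 since w^25 = 1, w ≠ 1.
Alternatively: coefficient of z^24 in z^25 - 1 is 0.

0


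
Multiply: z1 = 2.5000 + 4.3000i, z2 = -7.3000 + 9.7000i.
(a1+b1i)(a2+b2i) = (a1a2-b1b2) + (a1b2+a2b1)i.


Real = 2.5*(-7.3) - 4.3*9.7 = -18.25 - 41.71 = -59.96
Imag = 2.5*9.7 - (7.3)*4.3 = 24.25 - (31.39) = -7.14

-59.9600 - 7.1400i


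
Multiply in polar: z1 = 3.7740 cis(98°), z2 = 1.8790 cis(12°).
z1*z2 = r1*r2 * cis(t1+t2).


r = 3.7740 * 1.8790 = 7.0913
theta = 98° + 12° = 110° = 110° (mod 360)

7.0913 cis(110°)


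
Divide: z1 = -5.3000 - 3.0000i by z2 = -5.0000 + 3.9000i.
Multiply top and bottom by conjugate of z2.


Conjugate of z2 = -5.0000 - 3.9000i
Numerator: (-5.3000 - 3.0000i)(-5.0000 - 3.9000i) = 14.8000 + 35.6700i
Denominator: (-5)^2 + 3.9^2 = 40.21
Result = (14.8000 + 35.6700i)/40.21

0.3681 + 0.8871i


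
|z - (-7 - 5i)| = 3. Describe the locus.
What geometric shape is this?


|z - z0| = r is a circle with center z0 and radius r.
Center = (-7, -5), radius = 3

Circle with center (-7, -5) and radius 3


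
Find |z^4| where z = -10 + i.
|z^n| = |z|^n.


|z| = sqrt(100+1) = sqrt(101) = 10.0499
|z^4| = |z|^4 = (sqrt(101))^4 = 101^2 = 10201

|z^4| = 10201


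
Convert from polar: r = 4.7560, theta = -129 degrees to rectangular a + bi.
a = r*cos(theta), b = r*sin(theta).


a = 4.7560*cos(-129°) = 4.7560*(-0.6293) = -2.9930
b = 4.7560*sin(-129°) = 4.7560*(-0.77715) = -3.6961

-2.9930 - 3.6961i


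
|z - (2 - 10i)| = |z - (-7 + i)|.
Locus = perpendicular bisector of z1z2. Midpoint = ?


Equal distances means the locus is the perpendicular bisector of z1 and z2.
Midpoint = ((2+(-7))/2, (-10+1)/2) = (-2.5000, -4.5000)

Perpendicular bisector through (-2.5000, -4.5000)


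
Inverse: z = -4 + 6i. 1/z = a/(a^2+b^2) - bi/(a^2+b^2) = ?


|z|^2 = 16+36 = 52
1/z = (-4 - 6i)/52

1/z = -0.0769 - 0.1154i


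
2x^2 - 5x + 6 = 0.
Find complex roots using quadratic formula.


disc = (-5)^2 - 4*2*6 = 25 - 48 = -23
sqrt(|disc|) = sqrt(23) = 4.7958
Real part = 5/(2*2) = 1.2500
Imag part = 4.7958/(2*2) = 1.1990

1.2500 ± 1.1990i


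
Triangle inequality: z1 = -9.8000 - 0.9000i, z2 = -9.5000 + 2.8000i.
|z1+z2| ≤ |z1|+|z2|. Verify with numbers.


|z1| = sqrt((-9.8)^2 + (-0.9)^2) = sqrt(96.85) = 9.8412
|z2| = sqrt((-9.5)^2 + 2.8^2) = sqrt(98.09) = 9.9040
z1+z2 = -19.3000 + 1.9000i
|z1+z2| = sqrt(376.1) = 19.3933
|z1|+|z2| = 9.8412 + 9.9040 = 19.7452

|z1+z2| = 19.3933 ≤ |z1|+|z2| = 19.7452 (verified)


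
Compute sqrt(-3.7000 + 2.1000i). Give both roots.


|z| = sqrt(13.69+4.41) = 4.2544
sqrt((|z|+a)/2) = sqrt((4.2544+(-3.7))/2) = sqrt(0.2772) = 0.5265
sqrt((|z|-a)/2) = sqrt((4.2544-(-3.7))/2) = sqrt(3.9772) = 1.9943

±(0.5265 + 1.9943i) i.e. 0.5265 + 1.9943i and -0.5265 - 1.9943i


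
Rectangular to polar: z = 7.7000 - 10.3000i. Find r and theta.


r = sqrt(59.29+106.09) = sqrt(165.38) = 12.8600
theta = atan2(-10.3, 7.7) = -53.2192 degrees

r = 12.8600, theta = -53.2192 degrees


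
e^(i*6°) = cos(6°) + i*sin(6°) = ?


cos(6°) = 0.9945
sin(6°) = 0.1045

e^(i*6°) = 0.9945 + 0.1045i


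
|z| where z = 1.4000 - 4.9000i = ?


|z| = sqrt(1.4^2 + (-4.9)^2) = sqrt(1.96 + 24.01) = sqrt(25.97) = 5.0961

|z| = 5.0961


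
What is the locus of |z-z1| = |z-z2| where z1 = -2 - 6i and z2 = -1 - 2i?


Equal distances means the locus is the perpendicular bisector of z1 and z2.
Midpoint = ((-2+(-1))/2, (-6+(-2))/2) = (-1.5000, -4.0000)

Perpendicular bisector through (-1.5000, -4.0000)


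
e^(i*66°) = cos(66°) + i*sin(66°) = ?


cos(66°) = 0.4067
sin(66°) = 0.9135

e^(i*66°) = 0.4067 + 0.9135i


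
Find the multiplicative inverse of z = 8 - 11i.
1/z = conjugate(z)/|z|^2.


|z|^2 = 64+121 = 185
1/z = (8 + 11i)/185

1/z = 0.0432 + 0.0595i


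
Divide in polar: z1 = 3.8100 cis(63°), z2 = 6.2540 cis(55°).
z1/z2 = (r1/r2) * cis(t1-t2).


r = 3.8100 / 6.2540 = 0.6092
theta = 63° - 55° = 8° = 8° (mod 360)

0.6092 cis(8°)


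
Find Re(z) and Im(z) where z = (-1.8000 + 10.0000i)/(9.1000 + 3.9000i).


Multiply by conjugate: (-1.8000 + 10.0000i)(9.1000 - 3.9000i) / (9.1^2 + 3.9^2)
Numerator real = -1.8*9.1 + 10*3.9 = 22.62
Numerator imag = 10*9.1 - (-1.8)*3.9 = 98.02
Denominator = 98.02
Re(z) = 22.62/98.02 = 0.2308
Im(z) = 98.02/98.02 = 1.0000

Re(z) = 0.2308, Im(z) = 1.0000


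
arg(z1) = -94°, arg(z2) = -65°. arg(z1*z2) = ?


arg(z1*z2) = -94° - 65° = -159°
Normalized to (-180°, 180°]: -159°

-159°


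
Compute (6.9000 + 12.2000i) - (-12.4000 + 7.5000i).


Real: 6.9 + 12.4 = 19.3
Imag: 12.2 - 7.5 = 4.7

19.3000 + 4.7000i


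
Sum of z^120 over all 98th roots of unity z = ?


The roots are w_k = w^k with w = e^(2*pi*i/98), and (w^k)^120 = (w^120)^k.
So S = 1 + u + u^2 + ... + u^(97) with u = w^120.
120 = 1*98 + 22, so 120 is not a multiple of 98: u = (w^98)^1 * w^22 = w^22 ≠ 1 (w is a primitive 98th root), while u^98 = (w^98)^120 = 1.
Geometric series: S = (1 - u^98)/(1 - u) = (1 - 1)/(1 - u) = 0

S = 0


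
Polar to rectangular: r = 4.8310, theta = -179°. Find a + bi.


a = 4.8310*cos(-179°) = 4.8310*(-0.99985) = -4.8303
b = 4.8310*sin(-179°) = 4.8310*(-0.01745) = -0.0843

-4.8303 - 0.0843i


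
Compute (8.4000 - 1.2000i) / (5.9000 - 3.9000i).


Conjugate of z2 = 5.9000 + 3.9000i
Numerator: (8.4000 - 1.2000i)(5.9000 + 3.9000i) = 54.2400 + 25.6800i
Denominator: 5.9^2 + (-3.9)^2 = 50.02
Result = (54.2400 + 25.6800i)/50.02

1.0844 + 0.5134i


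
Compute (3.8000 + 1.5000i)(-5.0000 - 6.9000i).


Real = 3.8*(-5) - 1.5*(-6.9) = -19 - (-10.35) = -8.65
Imag = 3.8*(-6.9) - (5)*1.5 = -26.22 - (7.5) = -33.72

-8.6500 - 33.7200i


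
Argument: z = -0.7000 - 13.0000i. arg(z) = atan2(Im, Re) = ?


Re = -0.7, Im = -13
arg = atan2(-13, -0.7) = -93.0822 degrees

arg(z) = -93.0822 degrees


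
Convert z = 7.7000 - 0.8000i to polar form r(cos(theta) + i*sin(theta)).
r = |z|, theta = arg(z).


r = sqrt(59.29+0.64) = sqrt(59.93) = 7.7414
theta = atan2(-0.8, 7.7) = -5.9315 degrees

r = 7.7414, theta = -5.9315 degrees


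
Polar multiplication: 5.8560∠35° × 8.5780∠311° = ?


r = 5.8560 * 8.5780 = 50.2328
theta = 35° + 311° = 346° = 346° (mod 360)

50.2328 cis(346°)


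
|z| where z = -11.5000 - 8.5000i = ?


|z| = sqrt((-11.5)^2 + (-8.5)^2) = sqrt(132.25 + 72.25) = sqrt(204.5) = 14.3003

|z| = 14.3003


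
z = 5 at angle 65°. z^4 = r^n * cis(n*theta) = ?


r^4 = 5^4 = 625
n*theta = 4*65° = 260° = 260° (mod 360)
a = 625*cos(260°) = -108.5301
b = 625*sin(260°) = -615.5048

625 cis(260°) = -108.5301 - 615.5048i


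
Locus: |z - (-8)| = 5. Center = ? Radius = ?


|z - z0| = r is a circle with center z0 and radius r.
Center = (-8, 0), radius = 5

Circle with center (-8, 0) and radius 5


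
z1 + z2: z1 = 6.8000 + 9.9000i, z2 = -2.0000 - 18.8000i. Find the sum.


Real: 6.8 - 2 = 4.8
Imag: 9.9 - 18.8 = -8.9

4.8000 - 8.9000i


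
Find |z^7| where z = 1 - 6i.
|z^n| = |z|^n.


|z| = sqrt(1+36) = sqrt(37) = 6.0828
|z^7| = |z|^7 = (sqrt(37))^7 = 37^3 * sqrt(37) = 50653*sqrt(37)

|z^7| = 50653*sqrt(37) ≈ 308110.1704


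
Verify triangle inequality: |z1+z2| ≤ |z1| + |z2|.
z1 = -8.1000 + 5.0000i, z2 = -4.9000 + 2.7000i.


|z1| = sqrt((-8.1)^2 + 5^2) = sqrt(90.61) = 9.5189
|z2| = sqrt((-4.9)^2 + 2.7^2) = sqrt(31.3) = 5.5946
z1+z2 = -13.0000 + 7.7000i
|z1+z2| = sqrt(228.29) = 15.1093
|z1|+|z2| = 9.5189 + 5.5946 = 15.1135

|z1+z2| = 15.1093 ≤ |z1|+|z2| = 15.1135 (verified)


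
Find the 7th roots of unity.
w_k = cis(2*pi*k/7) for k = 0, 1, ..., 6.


The 7th roots of unity are cis(360k/7°) for k=0..6
Angle step = 360/7 = 51.4286°
Primitive root: cis(51.4286°)
Primitive root = 0.6235 + 0.7818i

7 roots at angles: 0°, 51.4286°, 102.8571°, 154.2857°, 205.7143°, 257.1429°, 308.5714°


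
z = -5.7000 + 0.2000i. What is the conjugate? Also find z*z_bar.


z_bar = -5.7000 - 0.2000i
z*z_bar = (-5.7)^2 + 0.2^2 = 32.49 + 0.04 = 32.53

z_bar = -5.7000 - 0.2000i, z*z_bar = 32.53


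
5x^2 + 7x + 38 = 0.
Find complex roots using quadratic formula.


disc = 7^2 - 4*5*38 = 49 - 760 = -711
sqrt(|disc|) = sqrt(711) = 26.6646
Real part = -7/(2*5) = -0.7000
Imag part = 26.6646/(2*5) = 2.6665

-0.7000 ± 2.6665i


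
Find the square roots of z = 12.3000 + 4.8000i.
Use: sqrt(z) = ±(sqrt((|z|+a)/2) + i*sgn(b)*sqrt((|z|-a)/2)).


|z| = sqrt(151.29+23.04) = 13.2034
sqrt((|z|+a)/2) = sqrt((13.2034+12.3)/2) = sqrt(12.7517) = 3.5710
sqrt((|z|-a)/2) = sqrt((13.2034-12.3)/2) = sqrt(0.4517) = 0.6721

±(3.5710 + 0.6721i) i.e. 3.5710 + 0.6721i and -3.5710 - 0.6721i


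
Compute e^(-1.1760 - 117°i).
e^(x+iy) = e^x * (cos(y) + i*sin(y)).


e^-1.1760 = 0.3085
cos(-117°) = -0.454
sin(-117°) = -0.891
Real = 0.3085*(-0.454) = -0.1401
Imag = 0.3085*(-0.891) = -0.2749

-0.1401 - 0.2749i


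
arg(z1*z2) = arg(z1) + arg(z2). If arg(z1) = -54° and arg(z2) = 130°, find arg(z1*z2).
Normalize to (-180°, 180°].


arg(z1*z2) = -54° + 130° = 76°
Normalized to (-180°, 180°]: 76°

76°


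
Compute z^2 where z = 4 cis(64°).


r^2 = 4^2 = 16
n*theta = 2*64° = 128° = 128° (mod 360)
a = 16*cos(128°) = -9.8506
b = 16*sin(128°) = 12.6082

16 cis(128°) = -9.8506 + 12.6082i


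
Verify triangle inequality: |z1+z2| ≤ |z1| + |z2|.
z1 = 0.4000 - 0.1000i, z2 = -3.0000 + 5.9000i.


|z1| = sqrt(0.4^2 + (-0.1)^2) = sqrt(0.17) = 0.4123
|z2| = sqrt((-3)^2 + 5.9^2) = sqrt(43.81) = 6.6189
z1+z2 = -2.6000 + 5.8000i
|z1+z2| = sqrt(40.4) = 6.3561
|z1|+|z2| = 0.4123 + 6.6189 = 7.0312

|z1+z2| = 6.3561 ≤ |z1|+|z2| = 7.0312 (verified)


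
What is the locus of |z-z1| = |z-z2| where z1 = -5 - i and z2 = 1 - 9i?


Equal distances means the locus is the perpendicular bisector of z1 and z2.
Midpoint = ((-5+1)/2, (-1+(-9))/2) = (-2.0000, -5.0000)

Perpendicular bisector through (-2.0000, -5.0000)


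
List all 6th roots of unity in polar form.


The 6th roots of unity are cis(360k/6°) for k=0..5
Angle step = 360/6 = 60°
Primitive root: cis(60°)
Primitive root = 0.5000 + 0.8660i

6 roots at angles: 0°, 60°, 120°, 180°, 240°, 300°


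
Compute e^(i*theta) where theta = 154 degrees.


cos(154°) = -0.8988
sin(154°) = 0.4384

e^(i*154°) = -0.8988 + 0.4384i


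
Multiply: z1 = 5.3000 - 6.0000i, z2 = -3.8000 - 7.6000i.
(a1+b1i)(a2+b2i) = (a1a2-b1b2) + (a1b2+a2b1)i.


Real = 5.3*(-3.8) - (-6)*(-7.6) = -20.14 - 45.6 = -65.74
Imag = 5.3*(-7.6) - (3.8)*(-6) = -40.28 + 22.8 = -17.48

-65.7400 - 17.4800i


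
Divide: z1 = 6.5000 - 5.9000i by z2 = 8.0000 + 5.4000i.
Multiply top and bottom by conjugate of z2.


Conjugate of z2 = 8.0000 - 5.4000i
Numerator: (6.5000 - 5.9000i)(8.0000 - 5.4000i) = 20.1400 - 82.3000i
Denominator: 8^2 + 5.4^2 = 93.16
Result = (20.1400 - 82.3000i)/93.16

0.2162 - 0.8834i


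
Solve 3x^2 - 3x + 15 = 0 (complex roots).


disc = (-3)^2 - 4*3*15 = 9 - 180 = -171
sqrt(|disc|) = sqrt(171) = 13.0767
Real part = 3/(2*3) = 0.5000
Imag part = 13.0767/(2*3) = 2.1794

0.5000 ± 2.1794i


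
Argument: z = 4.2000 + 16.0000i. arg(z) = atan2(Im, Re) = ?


Re = 4.2, Im = 16
arg = atan2(16, 4.2) = 75.2917 degrees

arg(z) = 75.2917 degrees


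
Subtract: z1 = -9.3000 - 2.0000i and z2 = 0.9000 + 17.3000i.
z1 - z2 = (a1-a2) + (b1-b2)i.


Real: -9.3 - 0.9 = -10.2
Imag: -2 - 17.3 = -19.3

-10.2000 - 19.3000i


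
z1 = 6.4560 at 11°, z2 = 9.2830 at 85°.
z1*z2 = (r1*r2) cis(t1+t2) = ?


r = 6.4560 * 9.2830 = 59.9310
theta = 11° + 85° = 96° = 96° (mod 360)

59.9310 cis(96°)


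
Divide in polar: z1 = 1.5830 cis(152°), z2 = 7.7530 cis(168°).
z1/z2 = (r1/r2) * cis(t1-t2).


r = 1.5830 / 7.7530 = 0.2042
theta = 152° - 168° = -16° = 344° (mod 360)

0.2042 cis(344°)


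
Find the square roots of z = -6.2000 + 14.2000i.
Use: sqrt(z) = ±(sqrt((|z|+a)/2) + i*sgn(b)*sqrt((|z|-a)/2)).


|z| = sqrt(38.44+201.64) = 15.4945
sqrt((|z|+a)/2) = sqrt((15.4945+(-6.2))/2) = sqrt(4.6473) = 2.1557
sqrt((|z|-a)/2) = sqrt((15.4945-(-6.2))/2) = sqrt(10.8473) = 3.2935

±(2.1557 + 3.2935i) i.e. 2.1557 + 3.2935i and -2.1557 - 3.2935i


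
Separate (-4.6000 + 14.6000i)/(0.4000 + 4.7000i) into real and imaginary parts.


Multiply by conjugate: (-4.6000 + 14.6000i)(0.4000 - 4.7000i) / (0.4^2 + 4.7^2)
Numerator real = -4.6*0.4 + 14.6*4.7 = 66.78
Numerator imag = 14.6*0.4 - (-4.6)*4.7 = 27.46
Denominator = 22.25
Re(z) = 66.78/22.25 = 3.0013
Im(z) = 27.46/22.25 = 1.2342

Re(z) = 3.0013, Im(z) = 1.2342


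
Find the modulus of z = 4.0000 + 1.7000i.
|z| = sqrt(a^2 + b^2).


|z| = sqrt(4^2 + 1.7^2) = sqrt(16 + 2.89) = sqrt(18.89) = 4.3463

|z| = 4.3463


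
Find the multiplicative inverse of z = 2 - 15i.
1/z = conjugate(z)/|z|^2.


|z|^2 = 4+225 = 229
1/z = (2 + 15i)/229

1/z = 0.0087 + 0.0655i


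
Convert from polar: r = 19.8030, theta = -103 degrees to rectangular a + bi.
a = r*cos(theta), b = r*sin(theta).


a = 19.8030*cos(-103°) = 19.8030*(-0.22495) = -4.4547
b = 19.8030*sin(-103°) = 19.8030*(-0.9743701) = -19.2955

-4.4547 - 19.2955i


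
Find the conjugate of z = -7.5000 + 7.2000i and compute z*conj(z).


z_bar = -7.5000 - 7.2000i
z*z_bar = (-7.5)^2 + 7.2^2 = 56.25 + 51.84 = 108.09

z_bar = -7.5000 - 7.2000i, z*z_bar = 108.09


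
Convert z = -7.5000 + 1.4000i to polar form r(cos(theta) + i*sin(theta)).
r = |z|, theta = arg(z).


r = sqrt(56.25+1.96) = sqrt(58.21) = 7.6295
theta = atan2(1.4, -7.5) = 169.4265 degrees

r = 7.6295, theta = 169.4265 degrees


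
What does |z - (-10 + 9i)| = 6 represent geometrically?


|z - z0| = r is a circle with center z0 and radius r.
Center = (-10, 9), radius = 6

Circle with center (-10, 9) and radius 6


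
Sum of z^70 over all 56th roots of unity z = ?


The roots are w_k = w^k with w = e^(2*pi*i/56), and (w^k)^70 = (w^70)^k.
So S = 1 + u + u^2 + ... + u^(55) with u = w^70.
70 = 1*56 + 14, so 70 is not a multiple of 56: u = (w^56)^1 * w^14 = w^14 ≠ 1 (w is a primitive 56th root), while u^56 = (w^56)^70 = 1.
Geometric series: S = (1 - u^56)/(1 - u) = (1 - 1)/(1 - u) = 0

S = 0


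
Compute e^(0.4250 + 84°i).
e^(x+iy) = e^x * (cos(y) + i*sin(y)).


e^0.4250 = 1.5296
cos(84°) = 0.10453
sin(84°) = 0.9945
Real = 1.5296*0.10453 = 0.1599
Imag = 1.5296*0.9945 = 1.5212

0.1599 + 1.5212i


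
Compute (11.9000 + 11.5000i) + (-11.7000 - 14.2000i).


Real: 11.9 - 11.7 = 0.2
Imag: 11.5 - 14.2 = -2.7

0.2000 - 2.7000i


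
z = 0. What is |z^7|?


|z| = sqrt(0+0) = sqrt(0) = 0
|z^7| = |z|^7 = 0^7 = 0

|z^7| = 0


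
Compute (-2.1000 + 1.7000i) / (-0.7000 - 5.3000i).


Conjugate of z2 = -0.7000 + 5.3000i
Numerator: (-2.1000 + 1.7000i)(-0.7000 + 5.3000i) = -7.5400 - 12.3200i
Denominator: (-0.7)^2 + (-5.3)^2 = 28.58
Result = (-7.5400 - 12.3200i)/28.58

-0.2638 - 0.4311i


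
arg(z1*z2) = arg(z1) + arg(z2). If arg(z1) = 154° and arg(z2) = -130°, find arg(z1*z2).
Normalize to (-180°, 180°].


arg(z1*z2) = 154° - 130° = 24°
Normalized to (-180°, 180°]: 24°

24°


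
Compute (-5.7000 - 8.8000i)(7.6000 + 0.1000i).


Real = -5.7*7.6 - (-8.8)*0.1 = -43.32 - (-0.88) = -42.44
Imag = -5.7*0.1 + 7.6*(-8.8) = -0.57 - (66.88) = -67.45

-42.4400 - 67.4500i


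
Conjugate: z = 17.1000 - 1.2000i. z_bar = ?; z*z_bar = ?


z_bar = 17.1000 + 1.2000i
z*z_bar = 17.1^2 + (-1.2)^2 = 292.41 + 1.44 = 293.85

z_bar = 17.1000 + 1.2000i, z*z_bar = 293.85


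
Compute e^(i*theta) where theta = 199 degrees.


cos(199°) = -0.9455
sin(199°) = -0.3256

e^(i*199°) = -0.9455 - 0.3256i


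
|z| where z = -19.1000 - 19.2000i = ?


|z| = sqrt((-19.1)^2 + (-19.2)^2) = sqrt(364.81 + 368.64) = sqrt(733.45) = 27.0823

|z| = 27.0823


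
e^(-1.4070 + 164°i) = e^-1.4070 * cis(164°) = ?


e^-1.4070 = 0.2449
cos(164°) = -0.9613
sin(164°) = 0.2756
Real = 0.2449*(-0.9613) = -0.2354
Imag = 0.2449*0.2756 = 0.0675

-0.2354 + 0.0675i


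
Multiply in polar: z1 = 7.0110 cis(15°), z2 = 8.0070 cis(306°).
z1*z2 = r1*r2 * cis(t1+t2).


r = 7.0110 * 8.0070 = 56.1371
theta = 15° + 306° = 321° = 321° (mod 360)

56.1371 cis(321°)


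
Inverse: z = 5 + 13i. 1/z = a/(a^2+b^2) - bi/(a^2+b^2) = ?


|z|^2 = 25+169 = 194
1/z = (5 - 13i)/194

1/z = 0.0258 - 0.0670i


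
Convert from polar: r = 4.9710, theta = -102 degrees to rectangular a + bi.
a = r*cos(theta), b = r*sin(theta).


a = 4.9710*cos(-102°) = 4.9710*(-0.2079) = -1.0335
b = 4.9710*sin(-102°) = 4.9710*(-0.97815) = -4.8624

-1.0335 - 4.8624i


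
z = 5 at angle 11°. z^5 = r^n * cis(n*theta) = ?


r^5 = 5^5 = 3125
n*theta = 5*11° = 55° = 55° (mod 360)
a = 3125*cos(55°) = 1792.4264
b = 3125*sin(55°) = 2559.8501

3125 cis(55°) = 1792.4264 + 2559.8501i


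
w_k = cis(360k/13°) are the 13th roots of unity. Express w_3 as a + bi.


Angle = 360*3/13 = 83.0769°
a = cos(83.0769°) = 0.1205
b = sin(83.0769°) = 0.9927

0.1205 + 0.9927i


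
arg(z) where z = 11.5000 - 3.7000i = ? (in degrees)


Re = 11.5, Im = -3.7
arg = atan2(-3.7, 11.5) = -17.8350 degrees

arg(z) = -17.8350 degrees


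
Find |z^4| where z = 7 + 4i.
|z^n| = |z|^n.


|z| = sqrt(49+16) = sqrt(65) = 8.0623
|z^4| = |z|^4 = (sqrt(65))^4 = 65^2 = 4225

|z^4| = 4225


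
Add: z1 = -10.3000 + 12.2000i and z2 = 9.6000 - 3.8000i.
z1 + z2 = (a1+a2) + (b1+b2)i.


Real: -10.3 + 9.6 = -0.7
Imag: 12.2 - 3.8 = 8.4

-0.7000 + 8.4000i


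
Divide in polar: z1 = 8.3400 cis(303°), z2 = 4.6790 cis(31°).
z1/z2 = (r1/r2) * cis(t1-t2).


r = 8.3400 / 4.6790 = 1.7824
theta = 303° - 31° = 272° = 272° (mod 360)

1.7824 cis(272°)


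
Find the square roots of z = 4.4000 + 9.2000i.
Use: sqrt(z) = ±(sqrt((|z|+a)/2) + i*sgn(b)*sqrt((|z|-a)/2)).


|z| = sqrt(19.36+84.64) = 10.1980
sqrt((|z|+a)/2) = sqrt((10.1980+4.4)/2) = sqrt(7.2990) = 2.7017
sqrt((|z|-a)/2) = sqrt((10.1980-4.4)/2) = sqrt(2.8990) = 1.7027

±(2.7017 + 1.7027i) i.e. 2.7017 + 1.7027i and -2.7017 - 1.7027i


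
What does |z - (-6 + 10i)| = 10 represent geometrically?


|z - z0| = r is a circle with center z0 and radius r.
Center = (-6, 10), radius = 10

Circle with center (-6, 10) and radius 10


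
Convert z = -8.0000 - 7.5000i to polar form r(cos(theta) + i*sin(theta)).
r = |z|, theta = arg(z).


r = sqrt(64+56.25) = sqrt(120.25) = 10.9659
theta = atan2(-7.5, -8) = -136.8476 degrees

r = 10.9659, theta = -136.8476 degrees


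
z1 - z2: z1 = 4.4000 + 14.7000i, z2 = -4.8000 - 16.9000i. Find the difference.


Real: 4.4 + 4.8 = 9.2
Imag: 14.7 + 16.9 = 31.6

9.2000 + 31.6000i


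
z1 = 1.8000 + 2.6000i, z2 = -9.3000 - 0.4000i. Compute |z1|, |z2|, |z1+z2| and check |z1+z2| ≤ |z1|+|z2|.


|z1| = sqrt(1.8^2 + 2.6^2) = sqrt(10) = 3.1623
|z2| = sqrt((-9.3)^2 + (-0.4)^2) = sqrt(86.65) = 9.3086
z1+z2 = -7.5000 + 2.2000i
|z1+z2| = sqrt(61.09) = 7.8160
|z1|+|z2| = 3.1623 + 9.3086 = 12.4709

|z1+z2| = 7.8160 ≤ |z1|+|z2| = 12.4709 (verified)


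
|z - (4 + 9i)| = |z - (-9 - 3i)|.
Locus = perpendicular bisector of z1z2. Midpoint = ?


Equal distances means the locus is the perpendicular bisector of z1 and z2.
Midpoint = ((4+(-9))/2, (9+(-3))/2) = (-2.5000, 3.0000)

Perpendicular bisector through (-2.5000, 3.0000)


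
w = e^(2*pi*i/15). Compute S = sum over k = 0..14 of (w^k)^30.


The roots are w_k = w^k with w = e^(2*pi*i/15), and (w^k)^30 = (w^30)^k.
So S = 1 + u + u^2 + ... + u^(14) with u = w^30.
30 = 2*15 + 0, so 30 is a multiple of 15 and u = (w^15)^2 = 1.
Every one of the 15 terms equals 1: S = 15

S = 15


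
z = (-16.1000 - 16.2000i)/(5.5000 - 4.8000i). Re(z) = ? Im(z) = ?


Multiply by conjugate: (-16.1000 - 16.2000i)(5.5000 + 4.8000i) / (5.5^2 + (-4.8)^2)
Numerator real = -16.1*5.5 - (16.2)*(-4.8) = -10.79
Numerator imag = -16.2*5.5 - (-16.1)*(-4.8) = -166.38
Denominator = 53.29
Re(z) = -10.79/53.29 = -0.2025
Im(z) = -166.38/53.29 = -3.1222

Re(z) = -0.2025, Im(z) = -3.1222


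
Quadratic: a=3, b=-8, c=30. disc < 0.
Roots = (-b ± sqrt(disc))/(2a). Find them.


disc = (-8)^2 - 4*3*30 = 64 - 360 = -296
sqrt(|disc|) = sqrt(296) = 17.2047
Real part = 8/(2*3) = 1.3333
Imag part = 17.2047/(2*3) = 2.8674

1.3333 ± 2.8674i


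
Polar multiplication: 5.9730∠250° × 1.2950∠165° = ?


r = 5.9730 * 1.2950 = 7.7350
theta = 250° + 165° = 415° = 55° (mod 360)

7.7350 cis(55°)


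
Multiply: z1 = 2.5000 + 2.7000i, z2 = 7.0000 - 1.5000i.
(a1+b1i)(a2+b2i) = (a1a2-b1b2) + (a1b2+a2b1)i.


Real = 2.5*7 - 2.7*(-1.5) = 17.5 - (-4.05) = 21.55
Imag = 2.5*(-1.5) + 7*2.7 = -3.75 + 18.9 = 15.15

21.5500 + 15.1500i


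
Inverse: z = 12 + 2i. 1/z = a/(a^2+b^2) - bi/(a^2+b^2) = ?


|z|^2 = 144+4 = 148
1/z = (12 - 2i)/148

1/z = 0.0811 - 0.0135i


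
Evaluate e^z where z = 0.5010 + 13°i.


e^0.5010 = 1.6504
cos(13°) = 0.9744
sin(13°) = 0.225
Real = 1.6504*0.9744 = 1.6081
Imag = 1.6504*0.225 = 0.3713

1.6081 + 0.3713i


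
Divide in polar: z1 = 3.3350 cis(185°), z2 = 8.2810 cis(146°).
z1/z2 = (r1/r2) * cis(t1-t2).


r = 3.3350 / 8.2810 = 0.4027
theta = 185° - 146° = 39° = 39° (mod 360)

0.4027 cis(39°)


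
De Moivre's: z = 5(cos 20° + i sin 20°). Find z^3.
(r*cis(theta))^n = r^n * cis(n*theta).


r^3 = 5^3 = 125
n*theta = 3*20° = 60° = 60° (mod 360)
a = 125*cos(60°) = 62.5000
b = 125*sin(60°) = 108.2532

125 cis(60°) = 62.5000 + 108.2532i


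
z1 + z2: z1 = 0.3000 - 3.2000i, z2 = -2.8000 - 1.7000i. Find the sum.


Real: 0.3 - 2.8 = -2.5
Imag: -3.2 - 1.7 = -4.9

-2.5000 - 4.9000i


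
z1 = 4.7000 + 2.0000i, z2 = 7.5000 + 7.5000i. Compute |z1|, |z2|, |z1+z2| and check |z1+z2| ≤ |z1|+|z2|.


|z1| = sqrt(4.7^2 + 2^2) = sqrt(26.09) = 5.1078
|z2| = sqrt(7.5^2 + 7.5^2) = sqrt(112.5) = 10.6066
z1+z2 = 12.2000 + 9.5000i
|z1+z2| = sqrt(239.09) = 15.4625
|z1|+|z2| = 5.1078 + 10.6066 = 15.7144

|z1+z2| = 15.4625 ≤ |z1|+|z2| = 15.7144 (verified)


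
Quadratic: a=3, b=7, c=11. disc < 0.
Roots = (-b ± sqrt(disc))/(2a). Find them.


disc = 7^2 - 4*3*11 = 49 - 132 = -83
sqrt(|disc|) = sqrt(83) = 9.1104
Real part = -7/(2*3) = -1.1667
Imag part = 9.1104/(2*3) = 1.5184

-1.1667 ± 1.5184i


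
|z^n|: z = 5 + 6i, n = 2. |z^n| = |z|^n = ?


|z| = sqrt(25+36) = sqrt(61) = 7.8102
|z^2| = |z|^2 = (sqrt(61))^2 = 61

|z^2| = 61


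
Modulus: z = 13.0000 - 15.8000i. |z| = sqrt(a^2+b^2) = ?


|z| = sqrt(13^2 + (-15.8)^2) = sqrt(169 + 249.64) = sqrt(418.64) = 20.4607

|z| = 20.4607


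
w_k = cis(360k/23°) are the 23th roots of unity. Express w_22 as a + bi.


Angle = 360*22/23 = 344.3478°
a = cos(344.3478°) = 0.9629
b = sin(344.3478°) = -0.2698

0.9629 - 0.2698i


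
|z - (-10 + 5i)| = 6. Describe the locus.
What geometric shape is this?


|z - z0| = r is a circle with center z0 and radius r.
Center = (-10, 5), radius = 6

Circle with center (-10, 5) and radius 6


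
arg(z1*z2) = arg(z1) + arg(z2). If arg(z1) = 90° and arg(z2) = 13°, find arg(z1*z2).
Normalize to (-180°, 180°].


arg(z1*z2) = 90° + 13° = 103°
Normalized to (-180°, 180°]: 103°

103°


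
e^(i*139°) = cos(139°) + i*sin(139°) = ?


cos(139°) = -0.7547
sin(139°) = 0.6561

e^(i*139°) = -0.7547 + 0.6561i


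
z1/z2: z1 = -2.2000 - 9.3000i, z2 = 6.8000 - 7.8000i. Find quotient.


Conjugate of z2 = 6.8000 + 7.8000i
Numerator: (-2.2000 - 9.3000i)(6.8000 + 7.8000i) = 57.5800 - 80.4000i
Denominator: 6.8^2 + (-7.8)^2 = 107.08
Result = (57.5800 - 80.4000i)/107.08

0.5377 - 0.7508i


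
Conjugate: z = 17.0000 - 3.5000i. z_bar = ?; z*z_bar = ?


z_bar = 17.0000 + 3.5000i
z*z_bar = 17^2 + (-3.5)^2 = 289 + 12.25 = 301.25

z_bar = 17.0000 + 3.5000i, z*z_bar = 301.25


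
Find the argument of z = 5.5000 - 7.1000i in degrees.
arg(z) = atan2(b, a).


Re = 5.5, Im = -7.1
arg = atan2(-7.1, 5.5) = -52.2369 degrees

arg(z) = -52.2369 degrees


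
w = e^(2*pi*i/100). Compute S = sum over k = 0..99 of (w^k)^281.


The roots are w_k = w^k with w = e^(2*pi*i/100), and (w^k)^281 = (w^281)^k.
So S = 1 + u + u^2 + ... + u^(99) with u = w^281.
281 = 2*100 + 81, so 281 is not a multiple of 100: u = (w^100)^2 * w^81 = w^81 ≠ 1 (w is a primitive 100th root), while u^100 = (w^100)^281 = 1.
Geometric series: S = (1 - u^100)/(1 - u) = (1 - 1)/(1 - u) = 0

S = 0


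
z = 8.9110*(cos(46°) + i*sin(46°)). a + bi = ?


a = 8.9110*cos(46°) = 8.9110*0.69466 = 6.1901
b = 8.9110*sin(46°) = 8.9110*0.71934 = 6.4100

6.1901 + 6.4100i


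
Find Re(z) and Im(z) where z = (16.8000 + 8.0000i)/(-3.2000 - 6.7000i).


Multiply by conjugate: (16.8000 + 8.0000i)(-3.2000 + 6.7000i) / ((-3.2)^2 + (-6.7)^2)
Numerator real = 16.8*(-3.2) + 8*(-6.7) = -107.36
Numerator imag = 8*(-3.2) - 16.8*(-6.7) = 86.96
Denominator = 55.13
Re(z) = -107.36/55.13 = -1.9474
Im(z) = 86.96/55.13 = 1.5774

Re(z) = -1.9474, Im(z) = 1.5774


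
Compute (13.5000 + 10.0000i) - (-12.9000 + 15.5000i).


Real: 13.5 + 12.9 = 26.4
Imag: 10 - 15.5 = -5.5

26.4000 - 5.5000i


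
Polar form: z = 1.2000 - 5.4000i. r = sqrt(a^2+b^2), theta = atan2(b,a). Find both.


r = sqrt(1.44+29.16) = sqrt(30.6) = 5.5317
theta = atan2(-5.4, 1.2) = -77.4712 degrees

r = 5.5317, theta = -77.4712 degrees


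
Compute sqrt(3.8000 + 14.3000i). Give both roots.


|z| = sqrt(14.44+204.49) = 14.7963
sqrt((|z|+a)/2) = sqrt((14.7963+3.8)/2) = sqrt(9.2981) = 3.0493
sqrt((|z|-a)/2) = sqrt((14.7963-3.8)/2) = sqrt(5.4981) = 2.3448

±(3.0493 + 2.3448i) i.e. 3.0493 + 2.3448i and -3.0493 - 2.3448i


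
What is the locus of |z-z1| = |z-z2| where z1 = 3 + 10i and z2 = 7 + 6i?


Equal distances means the locus is the perpendicular bisector of z1 and z2.
Midpoint = ((3+7)/2, (10+6)/2) = (5.0000, 8.0000)

Perpendicular bisector through (5.0000, 8.0000)


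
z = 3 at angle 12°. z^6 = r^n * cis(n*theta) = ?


r^6 = 3^6 = 729
n*theta = 6*12° = 72° = 72° (mod 360)
a = 729*cos(72°) = 225.2734
b = 729*sin(72°) = 693.3202

729 cis(72°) = 225.2734 + 693.3202i


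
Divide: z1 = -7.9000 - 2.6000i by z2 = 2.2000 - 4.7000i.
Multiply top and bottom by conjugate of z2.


Conjugate of z2 = 2.2000 + 4.7000i
Numerator: (-7.9000 - 2.6000i)(2.2000 + 4.7000i) = -5.1600 - 42.8500i
Denominator: 2.2^2 + (-4.7)^2 = 26.93
Result = (-5.1600 - 42.8500i)/26.93

-0.1916 - 1.5912i


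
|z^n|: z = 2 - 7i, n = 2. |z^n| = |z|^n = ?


|z| = sqrt(4+49) = sqrt(53) = 7.2801
|z^2| = |z|^2 = (sqrt(53))^2 = 53

|z^2| = 53


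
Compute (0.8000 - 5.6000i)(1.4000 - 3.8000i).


Real = 0.8*1.4 - (-5.6)*(-3.8) = 1.12 - 21.28 = -20.16
Imag = 0.8*(-3.8) + 1.4*(-5.6) = -3.04 - (7.84) = -10.88

-20.1600 - 10.8800i


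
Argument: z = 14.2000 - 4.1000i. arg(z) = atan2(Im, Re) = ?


Re = 14.2, Im = -4.1
arg = atan2(-4.1, 14.2) = -16.1051 degrees

arg(z) = -16.1051 degrees


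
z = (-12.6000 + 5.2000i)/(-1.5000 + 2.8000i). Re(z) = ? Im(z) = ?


Multiply by conjugate: (-12.6000 + 5.2000i)(-1.5000 - 2.8000i) / ((-1.5)^2 + 2.8^2)
Numerator real = -12.6*(-1.5) + 5.2*2.8 = 33.46
Numerator imag = 5.2*(-1.5) - (-12.6)*2.8 = 27.48
Denominator = 10.09
Re(z) = 33.46/10.09 = 3.3162
Im(z) = 27.48/10.09 = 2.7235

Re(z) = 3.3162, Im(z) = 2.7235


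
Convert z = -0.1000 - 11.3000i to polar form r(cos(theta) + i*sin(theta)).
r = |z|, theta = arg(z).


r = sqrt(0.01+127.69) = sqrt(127.7) = 11.3004
theta = atan2(-11.3, -0.1) = -90.5070 degrees

r = 11.3004, theta = -90.5070 degrees


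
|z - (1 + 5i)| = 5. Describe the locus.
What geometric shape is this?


|z - z0| = r is a circle with center z0 and radius r.
Center = (1, 5), radius = 5

Circle with center (1, 5) and radius 5


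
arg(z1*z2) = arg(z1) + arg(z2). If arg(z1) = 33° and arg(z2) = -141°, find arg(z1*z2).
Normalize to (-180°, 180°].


arg(z1*z2) = 33° - 141° = -108°
Normalized to (-180°, 180°]: -108°

-108°


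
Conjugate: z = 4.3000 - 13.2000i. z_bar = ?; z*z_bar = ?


z_bar = 4.3000 + 13.2000i
z*z_bar = 4.3^2 + (-13.2)^2 = 18.49 + 174.24 = 192.73

z_bar = 4.3000 + 13.2000i, z*z_bar = 192.73


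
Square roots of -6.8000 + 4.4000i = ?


|z| = sqrt(46.24+19.36) = 8.0994
sqrt((|z|+a)/2) = sqrt((8.0994+(-6.8))/2) = sqrt(0.6497) = 0.8060
sqrt((|z|-a)/2) = sqrt((8.0994-(-6.8))/2) = sqrt(7.4497) = 2.7294

±(0.8060 + 2.7294i) i.e. 0.8060 + 2.7294i and -0.8060 - 2.7294i


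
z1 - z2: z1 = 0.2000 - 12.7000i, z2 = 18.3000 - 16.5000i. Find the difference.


Real: 0.2 - 18.3 = -18.1
Imag: -12.7 + 16.5 = 3.8

-18.1000 + 3.8000i


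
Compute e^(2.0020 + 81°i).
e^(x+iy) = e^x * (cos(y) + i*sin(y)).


e^2.0020 = 7.4038
cos(81°) = 0.15643
sin(81°) = 0.9877
Real = 7.4038*0.15643 = 1.1582
Imag = 7.4038*0.9877 = 7.3127

1.1582 + 7.3127i


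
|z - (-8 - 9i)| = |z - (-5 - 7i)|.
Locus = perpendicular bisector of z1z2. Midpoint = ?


Equal distances means the locus is the perpendicular bisector of z1 and z2.
Midpoint = ((-8+(-5))/2, (-9+(-7))/2) = (-6.5000, -8.0000)

Perpendicular bisector through (-6.5000, -8.0000)


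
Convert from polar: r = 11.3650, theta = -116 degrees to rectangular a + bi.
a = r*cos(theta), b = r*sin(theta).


a = 11.3650*cos(-116°) = 11.3650*(-0.43837) = -4.9821
b = 11.3650*sin(-116°) = 11.3650*(-0.898794) = -10.2148

-4.9821 - 10.2148i
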